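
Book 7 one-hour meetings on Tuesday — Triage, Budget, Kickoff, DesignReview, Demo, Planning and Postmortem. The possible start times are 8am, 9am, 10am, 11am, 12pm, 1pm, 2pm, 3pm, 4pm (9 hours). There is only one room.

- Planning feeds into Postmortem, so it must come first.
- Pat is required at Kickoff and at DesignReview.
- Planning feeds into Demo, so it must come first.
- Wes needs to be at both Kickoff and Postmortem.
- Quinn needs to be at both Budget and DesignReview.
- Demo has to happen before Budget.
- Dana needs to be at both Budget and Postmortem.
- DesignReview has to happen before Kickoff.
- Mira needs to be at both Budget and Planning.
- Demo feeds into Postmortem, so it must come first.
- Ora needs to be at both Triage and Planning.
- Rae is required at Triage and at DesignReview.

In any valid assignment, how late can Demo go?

Precedence pushes Demo to at least 9am; downstream work caps Demo at 3pm.
Demo at 2pm is achievable: Triage=11am; DesignReview=9am; Postmortem=3pm; Kickoff=10am; Planning=8am; Demo=2pm; Budget=4pm.
Nothing later works — the conflict and capacity constraints rule out every hour after 2pm.

2pm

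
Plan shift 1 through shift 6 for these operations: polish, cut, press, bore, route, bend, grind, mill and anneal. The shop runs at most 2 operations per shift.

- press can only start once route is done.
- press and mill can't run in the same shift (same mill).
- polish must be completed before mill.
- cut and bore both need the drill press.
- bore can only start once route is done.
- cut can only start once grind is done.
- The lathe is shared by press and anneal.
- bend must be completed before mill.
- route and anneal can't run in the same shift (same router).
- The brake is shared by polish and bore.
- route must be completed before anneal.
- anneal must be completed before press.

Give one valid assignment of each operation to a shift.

mill in shift 4; cut in shift 4; bend in shift 2; bore in shift 5; press in shift 3; anneal in shift 2; route in shift 1; grind in shift 3; polish in shift 1

Checking: polish(shift 1) before mill(shift 4); route(shift 1) before press(shift 3); bend(shift 2) before mill(shift 4); grind(shift 3) before cut(shift 4); route(shift 1) before bore(shift 5); route(shift 1) before anneal(shift 2); anneal(shift 2) before press(shift 3); polish(shift 1) != bore(shift 5); press(shift 3) != mill(shift 4); press(shift 3) != anneal(shift 2); route(shift 1) != anneal(shift 2); cut(shift 4) != bore(shift 5); max 2 per shift (cap 2).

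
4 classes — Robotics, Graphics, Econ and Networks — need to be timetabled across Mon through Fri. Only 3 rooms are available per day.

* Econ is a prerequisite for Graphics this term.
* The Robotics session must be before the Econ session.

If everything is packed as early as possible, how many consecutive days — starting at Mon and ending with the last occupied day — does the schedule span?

The precedence chain requires at least 3 distinct days.
With at most 3 per day and 4 classes, at least 2 days are needed.
3 works (last occupied day: Wed): for example Econ=Tue; Networks=Mon; Robotics=Mon; Graphics=Wed.

3 days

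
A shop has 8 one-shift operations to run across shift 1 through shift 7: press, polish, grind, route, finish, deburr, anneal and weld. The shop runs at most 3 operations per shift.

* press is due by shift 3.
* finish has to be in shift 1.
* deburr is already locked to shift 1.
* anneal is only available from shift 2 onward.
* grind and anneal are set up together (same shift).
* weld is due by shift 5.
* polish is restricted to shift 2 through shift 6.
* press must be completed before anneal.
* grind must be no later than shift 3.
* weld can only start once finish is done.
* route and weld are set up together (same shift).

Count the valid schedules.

Splitting on press: it can be shift 1 (30), shift 2 (14). Listing each branch's schedules as (polish, grind, route, finish, deburr, anneal, weld) by shift number:
press=shift 1: (2,2,3,1,1,2,3) (2,2,4,1,1,2,4) (2,2,5,1,1,2,5) (2,3,2,1,1,3,2) (2,3,4,1,1,3,4) (2,3,5,1,1,3,5) (3,2,3,1,1,2,3) (3,2,4,1,1,2,4) (3,2,5,1,1,2,5) (3,3,2,1,1,3,2) (3,3,4,1,1,3,4) (3,3,5,1,1,3,5) (4,2,3,1,1,2,3) (4,2,4,1,1,2,4) (4,2,5,1,1,2,5) (4,3,2,1,1,3,2) (4,3,4,1,1,3,4) (4,3,5,1,1,3,5) (5,2,3,1,1,2,3) (5,2,4,1,1,2,4) (5,2,5,1,1,2,5) (5,3,2,1,1,3,2) (5,3,4,1,1,3,4) (5,3,5,1,1,3,5) (6,2,3,1,1,2,3) (6,2,4,1,1,2,4) (6,2,5,1,1,2,5) (6,3,2,1,1,3,2) (6,3,4,1,1,3,4) (6,3,5,1,1,3,5) — 30.
press=shift 2: (2,3,4,1,1,3,4) (2,3,5,1,1,3,5) (3,3,2,1,1,3,2) (3,3,4,1,1,3,4) (3,3,5,1,1,3,5) (4,3,2,1,1,3,2) (4,3,4,1,1,3,4) (4,3,5,1,1,3,5) (5,3,2,1,1,3,2) (5,3,4,1,1,3,4) (5,3,5,1,1,3,5) (6,3,2,1,1,3,2) (6,3,4,1,1,3,4) (6,3,5,1,1,3,5) — 14.
Summing: 30 + 14 = 44.

44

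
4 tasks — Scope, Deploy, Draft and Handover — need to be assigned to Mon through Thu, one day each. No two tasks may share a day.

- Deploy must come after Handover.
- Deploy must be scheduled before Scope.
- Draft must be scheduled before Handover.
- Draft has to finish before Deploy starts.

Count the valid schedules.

1

Enumerating: Scope in Thu; Handover in Tue; Draft in Mon; Deploy in Wed.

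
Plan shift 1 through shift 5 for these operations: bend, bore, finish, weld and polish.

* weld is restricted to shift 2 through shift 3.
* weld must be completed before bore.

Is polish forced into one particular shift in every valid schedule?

No

polish can be shift 1 (e.g. polish=shift 1; finish=shift 1; weld=shift 2; bend=shift 1; bore=shift 3) or shift 2 (e.g. bore -> shift 3; finish -> shift 1; bend -> shift 1; polish -> shift 2; weld -> shift 2).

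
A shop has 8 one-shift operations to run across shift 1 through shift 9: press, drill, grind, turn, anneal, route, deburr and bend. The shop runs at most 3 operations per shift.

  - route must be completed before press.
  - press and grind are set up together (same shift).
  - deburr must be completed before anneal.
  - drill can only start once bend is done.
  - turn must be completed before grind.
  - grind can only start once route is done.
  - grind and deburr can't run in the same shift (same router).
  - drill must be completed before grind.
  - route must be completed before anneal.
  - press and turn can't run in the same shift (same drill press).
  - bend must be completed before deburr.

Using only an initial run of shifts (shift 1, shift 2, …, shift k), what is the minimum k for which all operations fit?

3 shifts

The precedence chain requires at least 3 distinct shifts.
With at most 3 per shift and 8 operations, at least 3 shifts are needed.
3 works (last occupied shift: shift 3): for example grind in shift 3, drill in shift 2, bend in shift 1, turn in shift 1, deburr in shift 2, anneal in shift 3, route in shift 1, press in shift 3.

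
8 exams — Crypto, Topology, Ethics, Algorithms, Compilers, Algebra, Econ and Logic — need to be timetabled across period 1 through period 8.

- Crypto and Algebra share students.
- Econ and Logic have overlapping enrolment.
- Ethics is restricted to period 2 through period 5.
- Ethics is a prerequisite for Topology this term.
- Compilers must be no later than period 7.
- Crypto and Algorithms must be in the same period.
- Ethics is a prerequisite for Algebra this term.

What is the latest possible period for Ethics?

Ethics is available from period 2; Ethics's own window allows nothing later than period 5.
Ethics at period 5 is achievable: Topology=period 6; Algebra=period 6; Crypto=period 1; Algorithms=period 1; Ethics=period 5; Econ=period 1; Compilers=period 1; Logic=period 2.

period 5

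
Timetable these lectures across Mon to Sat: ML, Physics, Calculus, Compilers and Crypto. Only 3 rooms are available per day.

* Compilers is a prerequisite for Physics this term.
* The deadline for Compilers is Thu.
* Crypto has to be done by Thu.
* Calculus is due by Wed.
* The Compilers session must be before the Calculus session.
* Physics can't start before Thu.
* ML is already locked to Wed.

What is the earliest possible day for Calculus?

Tue

Precedence pushes Calculus to at least Tue; Calculus's own window allows nothing later than Wed.
Calculus at Tue is achievable: Physics -> Thu; ML -> Wed; Calculus -> Tue; Compilers -> Mon; Crypto -> Mon.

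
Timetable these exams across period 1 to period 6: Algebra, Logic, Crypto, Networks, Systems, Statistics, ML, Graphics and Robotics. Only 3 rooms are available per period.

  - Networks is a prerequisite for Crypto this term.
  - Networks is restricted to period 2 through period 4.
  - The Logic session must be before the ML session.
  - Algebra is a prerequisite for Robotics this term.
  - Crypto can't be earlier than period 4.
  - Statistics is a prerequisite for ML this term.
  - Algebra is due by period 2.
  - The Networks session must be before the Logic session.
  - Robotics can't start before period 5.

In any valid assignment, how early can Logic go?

period 3

Precedence pushes Logic to at least period 3; downstream work caps Logic at period 5.
Logic at period 3 is achievable: Logic in period 3, ML in period 4, Crypto in period 4, Statistics in period 1, Algebra in period 1, Robotics in period 5, Graphics in period 2, Systems in period 1, Networks in period 2.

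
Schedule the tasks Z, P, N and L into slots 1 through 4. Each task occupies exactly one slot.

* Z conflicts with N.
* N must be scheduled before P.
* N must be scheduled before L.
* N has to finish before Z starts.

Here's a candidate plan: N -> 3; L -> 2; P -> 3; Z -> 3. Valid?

N must be scheduled before L — violated.
Z conflicts with N — violated.
N has to finish before Z starts — violated.
N must be scheduled before P — violated.

No. N must be scheduled before L is not satisfied.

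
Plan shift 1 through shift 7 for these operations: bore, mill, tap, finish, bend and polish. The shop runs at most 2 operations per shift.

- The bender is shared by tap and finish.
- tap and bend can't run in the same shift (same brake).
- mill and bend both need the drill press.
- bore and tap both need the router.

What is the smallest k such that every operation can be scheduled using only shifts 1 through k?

With at most 2 per shift and 6 operations, at least 3 shifts are needed.
3 works (last occupied shift: shift 3): for example bore -> shift 1, bend -> shift 3, finish -> shift 3, tap -> shift 2, polish -> shift 2, mill -> shift 1.

3 shifts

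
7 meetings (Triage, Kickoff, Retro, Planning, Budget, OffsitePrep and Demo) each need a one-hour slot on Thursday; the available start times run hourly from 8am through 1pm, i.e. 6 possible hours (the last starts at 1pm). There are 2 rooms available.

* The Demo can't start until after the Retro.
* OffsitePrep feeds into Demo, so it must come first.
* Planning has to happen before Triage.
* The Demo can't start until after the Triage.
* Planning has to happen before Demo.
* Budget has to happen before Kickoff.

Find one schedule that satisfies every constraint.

Kickoff in 11am; Triage in 9am; Retro in 8am; Demo in 10am; Planning in 8am; OffsitePrep in 9am; Budget in 10am

Checking: Planning(8am) before Demo(10am); OffsitePrep(9am) before Demo(10am); Triage(9am) before Demo(10am); Planning(8am) before Triage(9am); Retro(8am) before Demo(10am); Budget(10am) before Kickoff(11am); max 2 per hour (cap 2).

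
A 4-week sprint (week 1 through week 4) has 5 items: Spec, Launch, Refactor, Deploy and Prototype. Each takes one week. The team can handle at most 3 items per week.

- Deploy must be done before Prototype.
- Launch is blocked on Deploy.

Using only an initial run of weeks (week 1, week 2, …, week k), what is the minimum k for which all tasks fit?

The precedence chain requires at least 2 distinct weeks.
With at most 3 per week and 5 tasks, at least 2 weeks are needed.
2 works (last occupied week: week 2): for example Deploy -> week 1; Spec -> week 1; Refactor -> week 1; Launch -> week 2; Prototype -> week 2.

2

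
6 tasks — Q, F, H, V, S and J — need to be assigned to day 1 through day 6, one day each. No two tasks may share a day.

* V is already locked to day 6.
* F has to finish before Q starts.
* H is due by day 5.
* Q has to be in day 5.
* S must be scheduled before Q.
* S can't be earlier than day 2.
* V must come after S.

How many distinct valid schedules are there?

18

Splitting on F: it can be day 1 (6), day 2 (4), day 3 (4), day 4 (4). Listing each branch's schedules as (Q, H, V, S, J) by day number:
F=day 1: (5,2,6,3,4) (5,2,6,4,3) (5,3,6,2,4) (5,3,6,4,2) (5,4,6,2,3) (5,4,6,3,2) — 6.
F=day 2: (5,1,6,3,4) (5,1,6,4,3) (5,3,6,4,1) (5,4,6,3,1) — 4.
F=day 3: (5,1,6,2,4) (5,1,6,4,2) (5,2,6,4,1) (5,4,6,2,1) — 4.
F=day 4: (5,1,6,2,3) (5,1,6,3,2) (5,2,6,3,1) (5,3,6,2,1) — 4.
Summing: 6 + 4 + 4 + 4 = 18.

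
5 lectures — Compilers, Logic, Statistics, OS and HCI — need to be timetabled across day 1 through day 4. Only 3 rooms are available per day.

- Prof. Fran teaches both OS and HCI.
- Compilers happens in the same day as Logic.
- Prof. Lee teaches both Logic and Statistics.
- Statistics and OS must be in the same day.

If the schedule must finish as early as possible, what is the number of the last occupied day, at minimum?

2

With at most 3 per day and 5 lectures, at least 2 days are needed.
2 works (last occupied day: day 2): for example Compilers=day 1, Statistics=day 2, OS=day 2, HCI=day 1, Logic=day 1.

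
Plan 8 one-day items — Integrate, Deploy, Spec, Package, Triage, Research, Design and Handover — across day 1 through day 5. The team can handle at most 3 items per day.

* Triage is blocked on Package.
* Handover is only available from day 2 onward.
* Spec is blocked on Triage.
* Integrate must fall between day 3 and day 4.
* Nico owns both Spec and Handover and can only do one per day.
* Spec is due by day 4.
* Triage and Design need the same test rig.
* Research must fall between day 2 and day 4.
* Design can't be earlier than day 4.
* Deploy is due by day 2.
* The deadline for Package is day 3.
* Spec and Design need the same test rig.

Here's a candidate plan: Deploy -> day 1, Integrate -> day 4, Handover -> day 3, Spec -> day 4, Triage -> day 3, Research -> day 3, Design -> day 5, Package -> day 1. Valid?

Valid

Design can't be earlier than day 4 — holds.
Deploy is due by day 2 — holds.
Triage is blocked on Package — holds.
Spec and Design need the same test rig — holds.
Handover is only available from day 2 onward — holds.
Research must fall between day 2 and day 4 — holds.
Integrate must fall between day 3 and day 4 — holds.
Triage and Design need the same test rig — holds.
The team can handle at most 3 items per day — holds.
Spec is due by day 4 — holds.
Nico owns both Spec and Handover and can only do one per day — holds.
The deadline for Package is day 3 — holds.
Spec is blocked on Triage — holds.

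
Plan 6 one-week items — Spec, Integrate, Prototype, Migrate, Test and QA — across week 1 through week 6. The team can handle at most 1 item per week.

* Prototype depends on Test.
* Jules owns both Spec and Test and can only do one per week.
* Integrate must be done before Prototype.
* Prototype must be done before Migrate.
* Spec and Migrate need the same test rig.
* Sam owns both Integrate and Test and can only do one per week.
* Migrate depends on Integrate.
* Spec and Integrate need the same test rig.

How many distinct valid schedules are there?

60

Splitting on Integrate: it can be week 1 (20), week 2 (20), week 3 (14), week 4 (6). Listing each branch's schedules as (Spec, Prototype, Migrate, Test, QA) by week number:
Integrate=week 1: (2,4,5,3,6) (2,4,6,3,5) (2,5,6,3,4) (2,5,6,4,3) (3,4,5,2,6) (3,4,6,2,5) (3,5,6,2,4) (3,5,6,4,2) (4,3,5,2,6) (4,3,6,2,5) (4,5,6,2,3) (4,5,6,3,2) (5,3,4,2,6) (5,3,6,2,4) (5,4,6,2,3) (5,4,6,3,2) (6,3,4,2,5) (6,3,5,2,4) (6,4,5,2,3) (6,4,5,3,2) — 20.
Integrate=week 2: (1,4,5,3,6) (1,4,6,3,5) (1,5,6,3,4) (1,5,6,4,3) (3,4,5,1,6) (3,4,6,1,5) (3,5,6,1,4) (3,5,6,4,1) (4,3,5,1,6) (4,3,6,1,5) (4,5,6,1,3) (4,5,6,3,1) (5,3,4,1,6) (5,3,6,1,4) (5,4,6,1,3) (5,4,6,3,1) (6,3,4,1,5) (6,3,5,1,4) (6,4,5,1,3) (6,4,5,3,1) — 20.
Integrate=week 3: (1,4,5,2,6) (1,4,6,2,5) (1,5,6,2,4) (1,5,6,4,2) (2,4,5,1,6) (2,4,6,1,5) (2,5,6,1,4) (2,5,6,4,1) (4,5,6,1,2) (4,5,6,2,1) (5,4,6,1,2) (5,4,6,2,1) (6,4,5,1,2) (6,4,5,2,1) — 14.
Integrate=week 4: (1,5,6,2,3) (1,5,6,3,2) (2,5,6,1,3) (2,5,6,3,1) (3,5,6,1,2) (3,5,6,2,1) — 6.
Summing: 20 + 20 + 14 + 6 = 60.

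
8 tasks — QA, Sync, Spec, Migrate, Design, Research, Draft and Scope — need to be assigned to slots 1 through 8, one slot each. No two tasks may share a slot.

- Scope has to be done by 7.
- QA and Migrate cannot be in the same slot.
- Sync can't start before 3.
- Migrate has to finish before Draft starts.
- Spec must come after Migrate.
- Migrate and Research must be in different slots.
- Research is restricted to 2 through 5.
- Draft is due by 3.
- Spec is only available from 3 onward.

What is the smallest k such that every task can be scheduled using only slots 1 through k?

8 slots

The precedence chain requires at least 2 distinct slots.
With at most 1 per slot and 8 tasks, at least 8 slots are needed.
Sync can't be placed before 3, so the schedule must run through at least slot 3.
8 works (last occupied slot: 8): for example Draft=2, QA=7, Scope=6, Research=3, Sync=5, Migrate=1, Spec=4, Design=8.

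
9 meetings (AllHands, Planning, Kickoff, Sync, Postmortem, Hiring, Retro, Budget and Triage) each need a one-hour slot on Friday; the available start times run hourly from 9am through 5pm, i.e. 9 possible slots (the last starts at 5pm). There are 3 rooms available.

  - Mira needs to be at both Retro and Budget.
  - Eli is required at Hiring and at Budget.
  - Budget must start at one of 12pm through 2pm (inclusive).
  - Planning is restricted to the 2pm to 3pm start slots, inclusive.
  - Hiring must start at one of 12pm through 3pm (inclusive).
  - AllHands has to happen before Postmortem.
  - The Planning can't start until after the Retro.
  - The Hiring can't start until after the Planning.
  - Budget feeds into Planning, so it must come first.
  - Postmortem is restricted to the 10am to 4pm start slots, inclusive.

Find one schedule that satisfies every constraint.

Postmortem -> 10am, Budget -> 12pm, Triage -> 10am, Planning -> 2pm, Retro -> 9am, AllHands -> 9am, Hiring -> 3pm, Sync -> 10am, Kickoff -> 9am

Checking: AllHands(9am) before Postmortem(10am); Retro(9am) before Planning(2pm); Budget(12pm) before Planning(2pm); Planning(2pm) before Hiring(3pm); Hiring(3pm) != Budget(12pm); Retro(9am) != Budget(12pm); Hiring=3pm in [12pm,3pm]; Postmortem=10am in [10am,4pm]; Planning=2pm in [2pm,3pm]; Budget=12pm in [12pm,2pm]; max 3 per slot (cap 3).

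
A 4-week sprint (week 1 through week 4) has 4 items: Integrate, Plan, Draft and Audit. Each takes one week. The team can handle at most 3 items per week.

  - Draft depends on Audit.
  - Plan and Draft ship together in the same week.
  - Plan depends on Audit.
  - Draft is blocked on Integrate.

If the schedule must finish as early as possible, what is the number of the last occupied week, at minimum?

week 2

The precedence chain requires at least 2 distinct weeks.
With at most 3 per week and 4 work items, at least 2 weeks are needed.
2 works (last occupied week: week 2): for example Audit -> week 1; Plan -> week 2; Draft -> week 2; Integrate -> week 1.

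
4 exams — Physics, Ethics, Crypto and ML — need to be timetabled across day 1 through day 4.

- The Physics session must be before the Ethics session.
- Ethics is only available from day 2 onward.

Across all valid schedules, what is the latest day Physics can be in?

day 3

Downstream work caps Physics at day 3.
Physics at day 3 is achievable: Crypto=day 1, Ethics=day 4, Physics=day 3, ML=day 1.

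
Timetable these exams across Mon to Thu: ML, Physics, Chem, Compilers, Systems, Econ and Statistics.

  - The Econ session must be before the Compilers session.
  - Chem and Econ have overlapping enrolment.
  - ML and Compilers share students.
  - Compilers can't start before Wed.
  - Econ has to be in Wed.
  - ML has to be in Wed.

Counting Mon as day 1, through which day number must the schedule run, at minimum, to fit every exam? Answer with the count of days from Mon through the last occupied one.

4

The precedence chain requires at least 2 distinct days.
Propagating the time windows through the other constraints, Compilers can't land before Thu — that is day 4 counting from Mon — so the schedule must run through at least 4 days.
4 works (last occupied day: Thu): for example Compilers -> Thu; ML -> Wed; Statistics -> Mon; Systems -> Mon; Econ -> Wed; Physics -> Mon; Chem -> Mon.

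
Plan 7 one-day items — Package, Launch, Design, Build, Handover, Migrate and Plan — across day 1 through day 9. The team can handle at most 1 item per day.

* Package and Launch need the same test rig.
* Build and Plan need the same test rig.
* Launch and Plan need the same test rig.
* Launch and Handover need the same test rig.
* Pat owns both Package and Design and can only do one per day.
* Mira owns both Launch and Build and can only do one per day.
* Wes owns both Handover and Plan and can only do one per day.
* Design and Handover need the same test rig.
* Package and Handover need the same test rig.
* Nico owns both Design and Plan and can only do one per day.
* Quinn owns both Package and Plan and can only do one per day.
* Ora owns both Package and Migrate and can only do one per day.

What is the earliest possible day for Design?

day 1

Design at day 1 is achievable: Design=day 1, Handover=day 5, Migrate=day 6, Build=day 4, Launch=day 3, Plan=day 7, Package=day 2.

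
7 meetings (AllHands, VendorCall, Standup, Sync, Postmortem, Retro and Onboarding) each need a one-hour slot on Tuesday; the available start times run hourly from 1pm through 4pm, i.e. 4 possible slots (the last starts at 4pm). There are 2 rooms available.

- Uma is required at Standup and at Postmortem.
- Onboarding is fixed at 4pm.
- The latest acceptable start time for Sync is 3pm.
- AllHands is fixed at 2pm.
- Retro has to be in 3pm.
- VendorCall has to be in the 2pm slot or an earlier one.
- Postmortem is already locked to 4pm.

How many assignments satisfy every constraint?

9

Splitting on VendorCall: it can be 1pm (6), 2pm (3). Listing each branch's schedules as (AllHands, Standup, Sync, Postmortem, Retro, Onboarding):
VendorCall=1pm: (2pm,1pm,2pm,4pm,3pm,4pm) (2pm,1pm,3pm,4pm,3pm,4pm) (2pm,2pm,1pm,4pm,3pm,4pm) (2pm,2pm,3pm,4pm,3pm,4pm) (2pm,3pm,1pm,4pm,3pm,4pm) (2pm,3pm,2pm,4pm,3pm,4pm) — 6.
VendorCall=2pm: (2pm,1pm,1pm,4pm,3pm,4pm) (2pm,1pm,3pm,4pm,3pm,4pm) (2pm,3pm,1pm,4pm,3pm,4pm) — 3.
Summing: 6 + 3 = 9.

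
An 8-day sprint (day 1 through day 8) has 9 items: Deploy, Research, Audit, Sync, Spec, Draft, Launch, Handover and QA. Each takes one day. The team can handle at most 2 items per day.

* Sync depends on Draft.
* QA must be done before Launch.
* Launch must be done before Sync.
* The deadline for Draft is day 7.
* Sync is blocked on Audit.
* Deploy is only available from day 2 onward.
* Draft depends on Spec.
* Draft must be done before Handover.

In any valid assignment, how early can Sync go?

day 4

Precedence pushes Sync to at least day 3.
Sync at day 4 is achievable: Launch in day 3, Spec in day 1, Deploy in day 2, Handover in day 4, Draft in day 2, Audit in day 3, Research in day 5, Sync in day 4, QA in day 1.
Nothing earlier works — the capacity limit rule out every day before day 4.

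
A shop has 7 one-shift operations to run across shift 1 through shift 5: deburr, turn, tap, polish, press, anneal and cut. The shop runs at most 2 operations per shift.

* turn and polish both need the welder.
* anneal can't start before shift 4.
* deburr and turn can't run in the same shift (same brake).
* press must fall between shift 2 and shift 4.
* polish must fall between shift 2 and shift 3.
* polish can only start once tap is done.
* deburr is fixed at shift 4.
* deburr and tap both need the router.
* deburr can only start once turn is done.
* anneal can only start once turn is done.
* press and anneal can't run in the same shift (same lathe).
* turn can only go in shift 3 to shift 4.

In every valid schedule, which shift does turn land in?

turn's window is shift 3–shift 4.
deburr is fixed at shift 4, and turn can't share a shift with deburr.
So turn must be shift 3.

shift 3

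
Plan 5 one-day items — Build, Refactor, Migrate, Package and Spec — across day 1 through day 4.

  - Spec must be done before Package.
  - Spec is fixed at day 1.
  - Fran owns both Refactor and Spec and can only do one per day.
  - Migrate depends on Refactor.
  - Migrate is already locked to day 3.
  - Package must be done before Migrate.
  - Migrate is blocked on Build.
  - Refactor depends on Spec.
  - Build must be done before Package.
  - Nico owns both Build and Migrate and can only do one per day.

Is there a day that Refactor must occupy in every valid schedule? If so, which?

Spec is fixed at day 1 and must come before Refactor, so Refactor is at least day 2.
Migrate is fixed at day 3 and must come after Refactor, so Refactor is at most day 2.
So Refactor must be day 2.

day 2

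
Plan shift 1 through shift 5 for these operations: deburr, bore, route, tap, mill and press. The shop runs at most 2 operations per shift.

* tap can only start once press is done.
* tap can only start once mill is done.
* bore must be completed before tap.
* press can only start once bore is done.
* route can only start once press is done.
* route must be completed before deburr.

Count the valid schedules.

41

Splitting on deburr: it can be shift 4 (9), shift 5 (32). Listing each branch's schedules as (bore, route, tap, mill, press) by shift number:
deburr=shift 4: (1,3,3,1,2) (1,3,3,2,2) (1,3,4,1,2) (1,3,4,2,2) (1,3,4,3,2) (1,3,5,1,2) (1,3,5,2,2) (1,3,5,3,2) (1,3,5,4,2) — 9.
deburr=shift 5: (1,3,3,1,2) (1,3,3,2,2) (1,3,4,1,2) (1,3,4,2,2) (1,3,4,3,2) (1,3,5,1,2) (1,3,5,2,2) (1,3,5,3,2) (1,3,5,4,2) (1,4,3,1,2) (1,4,3,2,2) (1,4,4,1,2) (1,4,4,1,3) (1,4,4,2,2) (1,4,4,2,3) (1,4,4,3,2) (1,4,4,3,3) (1,4,5,1,2) (1,4,5,1,3) (1,4,5,2,2) (1,4,5,2,3) (1,4,5,3,2) (1,4,5,3,3) (1,4,5,4,2) (1,4,5,4,3) (2,4,4,1,3) (2,4,4,2,3) (2,4,4,3,3) (2,4,5,1,3) (2,4,5,2,3) (2,4,5,3,3) (2,4,5,4,3) — 32.
Summing: 9 + 32 = 41.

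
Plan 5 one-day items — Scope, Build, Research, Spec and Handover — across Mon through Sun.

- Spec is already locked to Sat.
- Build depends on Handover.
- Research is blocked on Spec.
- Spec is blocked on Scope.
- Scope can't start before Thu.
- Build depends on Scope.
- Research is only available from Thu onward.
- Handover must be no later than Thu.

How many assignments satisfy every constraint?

20

Splitting on Scope: it can be Thu (12), Fri (8). Listing each branch's schedules as (Build, Research, Spec, Handover):
Scope=Thu: (Fri,Sun,Sat,Mon) (Fri,Sun,Sat,Tue) (Fri,Sun,Sat,Wed) (Fri,Sun,Sat,Thu) (Sat,Sun,Sat,Mon) (Sat,Sun,Sat,Tue) (Sat,Sun,Sat,Wed) (Sat,Sun,Sat,Thu) (Sun,Sun,Sat,Mon) (Sun,Sun,Sat,Tue) (Sun,Sun,Sat,Wed) (Sun,Sun,Sat,Thu) — 12.
Scope=Fri: (Sat,Sun,Sat,Mon) (Sat,Sun,Sat,Tue) (Sat,Sun,Sat,Wed) (Sat,Sun,Sat,Thu) (Sun,Sun,Sat,Mon) (Sun,Sun,Sat,Tue) (Sun,Sun,Sat,Wed) (Sun,Sun,Sat,Thu) — 8.
Summing: 12 + 8 = 20.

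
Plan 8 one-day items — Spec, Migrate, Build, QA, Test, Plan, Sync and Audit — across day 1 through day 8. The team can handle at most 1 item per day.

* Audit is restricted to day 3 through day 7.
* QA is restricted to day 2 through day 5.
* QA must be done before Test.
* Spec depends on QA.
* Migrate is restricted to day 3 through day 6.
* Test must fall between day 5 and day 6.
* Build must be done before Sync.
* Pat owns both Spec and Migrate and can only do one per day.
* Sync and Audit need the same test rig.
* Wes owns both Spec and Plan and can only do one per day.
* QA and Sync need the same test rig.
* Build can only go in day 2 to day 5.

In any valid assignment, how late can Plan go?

day 1

Plan at day 1 is achievable: Sync -> day 8, QA -> day 2, Test -> day 5, Build -> day 3, Audit -> day 6, Migrate -> day 4, Spec -> day 7, Plan -> day 1.
Nothing later works — the conflict and capacity constraints rule out every day after day 1.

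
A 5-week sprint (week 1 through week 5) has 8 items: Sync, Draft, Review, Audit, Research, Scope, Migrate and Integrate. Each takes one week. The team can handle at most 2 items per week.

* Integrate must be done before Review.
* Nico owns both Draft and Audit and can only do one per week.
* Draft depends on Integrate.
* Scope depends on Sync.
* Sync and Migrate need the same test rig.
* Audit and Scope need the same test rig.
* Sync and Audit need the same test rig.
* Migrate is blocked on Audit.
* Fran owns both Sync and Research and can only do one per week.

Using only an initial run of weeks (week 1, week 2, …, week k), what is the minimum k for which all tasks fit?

The precedence chain requires at least 2 distinct weeks.
With at most 2 per week and 8 tasks, at least 4 weeks are needed.
4 works (last occupied week: week 4): for example Integrate=week 1; Sync=week 1; Audit=week 3; Migrate=week 4; Review=week 2; Draft=week 2; Research=week 3; Scope=week 4.

4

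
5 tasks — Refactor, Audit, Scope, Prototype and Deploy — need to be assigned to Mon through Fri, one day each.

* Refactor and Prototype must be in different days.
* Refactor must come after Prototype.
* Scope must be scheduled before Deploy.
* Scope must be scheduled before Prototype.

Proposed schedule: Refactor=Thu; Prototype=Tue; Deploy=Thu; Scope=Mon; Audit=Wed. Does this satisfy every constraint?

Refactor and Prototype must be in different days — holds.
Refactor must come after Prototype — holds.
Scope must be scheduled before Prototype — holds.
Scope must be scheduled before Deploy — holds.

Valid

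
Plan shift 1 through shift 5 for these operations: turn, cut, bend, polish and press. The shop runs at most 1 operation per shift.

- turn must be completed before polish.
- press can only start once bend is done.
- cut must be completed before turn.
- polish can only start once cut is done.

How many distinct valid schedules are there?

Splitting on turn: it can be shift 2 (3), shift 3 (4), shift 4 (3). Listing each branch's schedules as (cut, bend, polish, press) by shift number:
turn=shift 2: (1,3,4,5) (1,3,5,4) (1,4,3,5) — 3.
turn=shift 3: (1,2,4,5) (1,2,5,4) (2,1,4,5) (2,1,5,4) — 4.
turn=shift 4: (1,2,5,3) (2,1,5,3) (3,1,5,2) — 3.
Summing: 3 + 4 + 3 = 10.

10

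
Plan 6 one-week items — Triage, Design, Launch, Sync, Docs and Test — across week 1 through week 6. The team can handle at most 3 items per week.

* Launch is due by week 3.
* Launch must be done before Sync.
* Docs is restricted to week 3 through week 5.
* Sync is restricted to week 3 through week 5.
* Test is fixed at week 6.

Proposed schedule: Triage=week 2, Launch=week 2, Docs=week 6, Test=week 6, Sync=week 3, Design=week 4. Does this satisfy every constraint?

Launch is due by week 3 — holds.
Sync is restricted to week 3 through week 5 — holds.
The team can handle at most 3 items per week — holds.
Test is fixed at week 6 — holds.
Launch must be done before Sync — holds.
Docs is restricted to week 3 through week 5 — violated.

Invalid. Docs is restricted to week 3 through week 5.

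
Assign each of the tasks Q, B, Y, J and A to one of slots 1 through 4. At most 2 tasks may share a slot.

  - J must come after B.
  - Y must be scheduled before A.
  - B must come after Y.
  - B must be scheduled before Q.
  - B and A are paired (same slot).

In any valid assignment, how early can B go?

2

Precedence pushes B to at least 2; downstream work caps B at 3.
B at 2 is achievable: B -> 2; Y -> 1; J -> 3; A -> 2; Q -> 3.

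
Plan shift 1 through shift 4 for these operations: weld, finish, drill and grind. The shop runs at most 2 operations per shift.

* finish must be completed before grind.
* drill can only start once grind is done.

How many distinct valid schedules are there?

Splitting on weld: it can be shift 1 (4), shift 2 (4), shift 3 (4), shift 4 (4). Listing each branch's schedules as (finish, drill, grind) by shift number:
weld=shift 1: (1,3,2) (1,4,2) (1,4,3) (2,4,3) — 4.
weld=shift 2: (1,3,2) (1,4,2) (1,4,3) (2,4,3) — 4.
weld=shift 3: (1,3,2) (1,4,2) (1,4,3) (2,4,3) — 4.
weld=shift 4: (1,3,2) (1,4,2) (1,4,3) (2,4,3) — 4.
Summing: 4 + 4 + 4 + 4 = 16.

16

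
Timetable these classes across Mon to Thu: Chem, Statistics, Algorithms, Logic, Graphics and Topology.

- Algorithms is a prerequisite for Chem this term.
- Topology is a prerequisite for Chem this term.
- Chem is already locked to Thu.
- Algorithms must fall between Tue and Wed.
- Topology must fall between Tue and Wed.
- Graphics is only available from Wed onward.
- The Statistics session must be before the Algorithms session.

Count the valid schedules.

Splitting on Statistics: it can be Mon (32), Tue (16). Listing each branch's schedules as (Chem, Algorithms, Logic, Graphics, Topology):
Statistics=Mon: (Thu,Tue,Mon,Wed,Tue) (Thu,Tue,Mon,Wed,Wed) (Thu,Tue,Mon,Thu,Tue) (Thu,Tue,Mon,Thu,Wed) (Thu,Tue,Tue,Wed,Tue) (Thu,Tue,Tue,Wed,Wed) (Thu,Tue,Tue,Thu,Tue) (Thu,Tue,Tue,Thu,Wed) (Thu,Tue,Wed,Wed,Tue) (Thu,Tue,Wed,Wed,Wed) (Thu,Tue,Wed,Thu,Tue) (Thu,Tue,Wed,Thu,Wed) (Thu,Tue,Thu,Wed,Tue) (Thu,Tue,Thu,Wed,Wed) (Thu,Tue,Thu,Thu,Tue) (Thu,Tue,Thu,Thu,Wed) (Thu,Wed,Mon,Wed,Tue) (Thu,Wed,Mon,Wed,Wed) (Thu,Wed,Mon,Thu,Tue) (Thu,Wed,Mon,Thu,Wed) (Thu,Wed,Tue,Wed,Tue) (Thu,Wed,Tue,Wed,Wed) (Thu,Wed,Tue,Thu,Tue) (Thu,Wed,Tue,Thu,Wed) (Thu,Wed,Wed,Wed,Tue) (Thu,Wed,Wed,Wed,Wed) (Thu,Wed,Wed,Thu,Tue) (Thu,Wed,Wed,Thu,Wed) (Thu,Wed,Thu,Wed,Tue) (Thu,Wed,Thu,Wed,Wed) (Thu,Wed,Thu,Thu,Tue) (Thu,Wed,Thu,Thu,Wed) — 32.
Statistics=Tue: (Thu,Wed,Mon,Wed,Tue) (Thu,Wed,Mon,Wed,Wed) (Thu,Wed,Mon,Thu,Tue) (Thu,Wed,Mon,Thu,Wed) (Thu,Wed,Tue,Wed,Tue) (Thu,Wed,Tue,Wed,Wed) (Thu,Wed,Tue,Thu,Tue) (Thu,Wed,Tue,Thu,Wed) (Thu,Wed,Wed,Wed,Tue) (Thu,Wed,Wed,Wed,Wed) (Thu,Wed,Wed,Thu,Tue) (Thu,Wed,Wed,Thu,Wed) (Thu,Wed,Thu,Wed,Tue) (Thu,Wed,Thu,Wed,Wed) (Thu,Wed,Thu,Thu,Tue) (Thu,Wed,Thu,Thu,Wed) — 16.
Summing: 32 + 16 = 48.

48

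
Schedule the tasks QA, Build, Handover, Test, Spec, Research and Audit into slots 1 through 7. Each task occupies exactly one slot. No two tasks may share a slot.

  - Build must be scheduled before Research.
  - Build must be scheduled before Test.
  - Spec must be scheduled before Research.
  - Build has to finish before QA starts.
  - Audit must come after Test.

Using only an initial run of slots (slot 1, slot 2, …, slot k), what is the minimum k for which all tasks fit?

7 slots

The precedence chain requires at least 3 distinct slots.
With at most 1 per slot and 7 tasks, at least 7 slots are needed.
7 works (last occupied slot: 7): for example Build -> 1, Research -> 4, Test -> 2, Handover -> 7, Audit -> 6, QA -> 5, Spec -> 3.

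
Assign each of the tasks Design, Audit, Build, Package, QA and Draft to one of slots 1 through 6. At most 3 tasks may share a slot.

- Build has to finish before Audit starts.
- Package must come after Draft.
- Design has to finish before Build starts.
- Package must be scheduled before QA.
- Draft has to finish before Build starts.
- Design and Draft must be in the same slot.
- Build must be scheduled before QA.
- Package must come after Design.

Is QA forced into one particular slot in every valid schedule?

No

QA can be 3 (e.g. Package in 2, QA in 3, Audit in 3, Build in 2, Draft in 1, Design in 1) or 4 (e.g. Audit=3, Design=1, QA=4, Build=2, Package=2, Draft=1).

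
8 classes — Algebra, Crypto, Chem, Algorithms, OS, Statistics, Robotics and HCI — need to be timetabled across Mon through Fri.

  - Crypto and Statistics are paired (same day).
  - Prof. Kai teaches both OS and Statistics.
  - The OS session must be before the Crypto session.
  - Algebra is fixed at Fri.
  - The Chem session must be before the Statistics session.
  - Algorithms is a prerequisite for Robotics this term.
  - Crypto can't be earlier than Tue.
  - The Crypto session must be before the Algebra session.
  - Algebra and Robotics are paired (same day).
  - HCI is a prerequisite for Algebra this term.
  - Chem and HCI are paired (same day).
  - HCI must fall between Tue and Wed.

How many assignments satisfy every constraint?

32

Splitting on Crypto: it can be Wed (8), Thu (24). Listing each branch's schedules as (Algebra, Chem, Algorithms, OS, Statistics, Robotics, HCI):
Crypto=Wed: (Fri,Tue,Mon,Mon,Wed,Fri,Tue) (Fri,Tue,Mon,Tue,Wed,Fri,Tue) (Fri,Tue,Tue,Mon,Wed,Fri,Tue) (Fri,Tue,Tue,Tue,Wed,Fri,Tue) (Fri,Tue,Wed,Mon,Wed,Fri,Tue) (Fri,Tue,Wed,Tue,Wed,Fri,Tue) (Fri,Tue,Thu,Mon,Wed,Fri,Tue) (Fri,Tue,Thu,Tue,Wed,Fri,Tue) — 8.
Crypto=Thu: (Fri,Tue,Mon,Mon,Thu,Fri,Tue) (Fri,Tue,Mon,Tue,Thu,Fri,Tue) (Fri,Tue,Mon,Wed,Thu,Fri,Tue) (Fri,Tue,Tue,Mon,Thu,Fri,Tue) (Fri,Tue,Tue,Tue,Thu,Fri,Tue) (Fri,Tue,Tue,Wed,Thu,Fri,Tue) (Fri,Tue,Wed,Mon,Thu,Fri,Tue) (Fri,Tue,Wed,Tue,Thu,Fri,Tue) (Fri,Tue,Wed,Wed,Thu,Fri,Tue) (Fri,Tue,Thu,Mon,Thu,Fri,Tue) (Fri,Tue,Thu,Tue,Thu,Fri,Tue) (Fri,Tue,Thu,Wed,Thu,Fri,Tue) (Fri,Wed,Mon,Mon,Thu,Fri,Wed) (Fri,Wed,Mon,Tue,Thu,Fri,Wed) (Fri,Wed,Mon,Wed,Thu,Fri,Wed) (Fri,Wed,Tue,Mon,Thu,Fri,Wed) (Fri,Wed,Tue,Tue,Thu,Fri,Wed) (Fri,Wed,Tue,Wed,Thu,Fri,Wed) (Fri,Wed,Wed,Mon,Thu,Fri,Wed) (Fri,Wed,Wed,Tue,Thu,Fri,Wed) (Fri,Wed,Wed,Wed,Thu,Fri,Wed) (Fri,Wed,Thu,Mon,Thu,Fri,Wed) (Fri,Wed,Thu,Tue,Thu,Fri,Wed) (Fri,Wed,Thu,Wed,Thu,Fri,Wed) — 24.
Summing: 8 + 24 = 32.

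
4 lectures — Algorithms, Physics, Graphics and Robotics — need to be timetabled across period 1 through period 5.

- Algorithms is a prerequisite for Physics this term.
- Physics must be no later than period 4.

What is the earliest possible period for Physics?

period 2

Precedence pushes Physics to at least period 2; Physics's own window allows nothing later than period 4.
Physics at period 2 is achievable: Physics=period 2; Algorithms=period 1; Robotics=period 1; Graphics=period 1.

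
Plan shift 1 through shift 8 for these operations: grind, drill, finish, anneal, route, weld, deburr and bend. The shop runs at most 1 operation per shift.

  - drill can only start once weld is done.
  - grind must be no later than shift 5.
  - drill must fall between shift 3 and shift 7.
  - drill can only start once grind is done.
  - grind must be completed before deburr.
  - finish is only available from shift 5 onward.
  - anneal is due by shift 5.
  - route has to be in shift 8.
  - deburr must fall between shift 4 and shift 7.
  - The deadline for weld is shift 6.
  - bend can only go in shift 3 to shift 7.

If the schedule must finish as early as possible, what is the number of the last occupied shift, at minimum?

The precedence chain requires at least 2 distinct shifts.
With at most 1 per shift and 8 operations, at least 8 shifts are needed.
route can't be placed before shift 8, so the schedule must run through at least shift 8.
8 works (last occupied shift: shift 8): for example route in shift 8; anneal in shift 2; bend in shift 7; weld in shift 3; grind in shift 1; deburr in shift 4; drill in shift 6; finish in shift 5.

8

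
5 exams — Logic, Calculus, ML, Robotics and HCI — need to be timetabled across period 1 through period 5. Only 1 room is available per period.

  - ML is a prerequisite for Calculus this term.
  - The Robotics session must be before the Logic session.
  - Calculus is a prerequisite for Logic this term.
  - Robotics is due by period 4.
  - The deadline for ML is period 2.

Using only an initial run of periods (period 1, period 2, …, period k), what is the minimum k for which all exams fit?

The precedence chain requires at least 3 distinct periods.
With at most 1 per period and 5 exams, at least 5 periods are needed.
5 works (last occupied period: period 5): for example HCI -> period 5; Calculus -> period 3; Robotics -> period 2; ML -> period 1; Logic -> period 4.

5 periods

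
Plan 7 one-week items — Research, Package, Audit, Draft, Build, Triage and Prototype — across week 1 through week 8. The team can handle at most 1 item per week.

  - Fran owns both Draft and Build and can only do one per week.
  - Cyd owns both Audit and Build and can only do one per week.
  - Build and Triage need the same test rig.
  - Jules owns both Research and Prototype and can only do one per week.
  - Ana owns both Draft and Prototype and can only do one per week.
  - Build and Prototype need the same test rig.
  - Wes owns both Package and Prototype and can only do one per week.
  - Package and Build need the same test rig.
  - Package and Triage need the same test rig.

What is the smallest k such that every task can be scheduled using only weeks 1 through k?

With at most 1 per week and 7 tasks, at least 7 weeks are needed.
7 works (last occupied week: week 7): for example Triage -> week 6; Package -> week 2; Research -> week 1; Audit -> week 3; Draft -> week 4; Prototype -> week 7; Build -> week 5.

7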